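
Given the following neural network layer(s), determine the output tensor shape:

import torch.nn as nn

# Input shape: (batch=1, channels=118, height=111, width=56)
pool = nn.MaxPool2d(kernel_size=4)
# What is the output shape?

Input shape: (1, 118, 111, 56)
Output shape: (1, 118, 27, 14)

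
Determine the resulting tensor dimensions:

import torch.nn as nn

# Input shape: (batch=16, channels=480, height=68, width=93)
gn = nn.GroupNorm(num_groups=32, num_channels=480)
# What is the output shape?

Input shape: (16, 480, 68, 93)
Output shape: (16, 480, 68, 93)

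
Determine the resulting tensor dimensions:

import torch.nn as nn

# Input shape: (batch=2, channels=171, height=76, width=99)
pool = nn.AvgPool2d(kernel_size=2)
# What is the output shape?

Input shape: (2, 171, 76, 99)
Output shape: (2, 171, 38, 49)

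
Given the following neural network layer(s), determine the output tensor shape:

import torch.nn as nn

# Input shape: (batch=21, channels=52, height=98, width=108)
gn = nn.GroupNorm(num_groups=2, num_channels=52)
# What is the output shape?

Input shape: (21, 52, 98, 108)
Output shape: (21, 52, 98, 108)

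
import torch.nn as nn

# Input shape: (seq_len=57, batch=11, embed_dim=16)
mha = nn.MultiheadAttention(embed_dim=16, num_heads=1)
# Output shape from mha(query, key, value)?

Input shape: (57, 11, 16)
Output shape: (57, 11, 16)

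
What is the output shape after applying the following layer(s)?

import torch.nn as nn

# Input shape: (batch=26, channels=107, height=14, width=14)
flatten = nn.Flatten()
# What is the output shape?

Input shape: (26, 107, 14, 14)
Output shape: (26, 20972)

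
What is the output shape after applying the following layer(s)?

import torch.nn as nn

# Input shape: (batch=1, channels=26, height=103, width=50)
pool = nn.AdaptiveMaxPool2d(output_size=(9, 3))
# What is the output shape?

Input shape: (1, 26, 103, 50)
Output shape: (1, 26, 9, 3)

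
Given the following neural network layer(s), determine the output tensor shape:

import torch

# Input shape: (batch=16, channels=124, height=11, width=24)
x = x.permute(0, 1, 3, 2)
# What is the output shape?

Input shape: (16, 124, 11, 24)
Output shape: (16, 124, 24, 11)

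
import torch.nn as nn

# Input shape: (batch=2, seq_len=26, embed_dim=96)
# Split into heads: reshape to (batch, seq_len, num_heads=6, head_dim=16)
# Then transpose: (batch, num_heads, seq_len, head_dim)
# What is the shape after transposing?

Input shape: (2, 26, 96)
  -> after reshape: (2, 26, 6, 16)
Output shape: (2, 6, 26, 16)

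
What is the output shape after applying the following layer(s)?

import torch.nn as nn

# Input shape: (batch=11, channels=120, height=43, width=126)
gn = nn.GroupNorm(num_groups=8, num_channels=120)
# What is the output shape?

Input shape: (11, 120, 43, 126)
Output shape: (11, 120, 43, 126)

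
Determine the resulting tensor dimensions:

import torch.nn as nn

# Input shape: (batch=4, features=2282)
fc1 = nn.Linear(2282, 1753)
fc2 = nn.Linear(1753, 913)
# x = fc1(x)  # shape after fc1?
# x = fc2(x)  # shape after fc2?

Input shape: (4, 2282)
  -> after fc1: (4, 1753)
Output shape: (4, 913)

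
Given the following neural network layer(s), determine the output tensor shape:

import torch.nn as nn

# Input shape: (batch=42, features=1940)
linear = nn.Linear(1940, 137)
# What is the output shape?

Input shape: (42, 1940)
Output shape: (42, 137)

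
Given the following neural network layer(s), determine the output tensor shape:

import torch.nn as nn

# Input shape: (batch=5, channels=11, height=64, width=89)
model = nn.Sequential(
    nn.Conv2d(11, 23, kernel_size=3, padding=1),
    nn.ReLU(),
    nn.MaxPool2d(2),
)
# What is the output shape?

Input shape: (5, 11, 64, 89)
  -> after Conv2d: (5, 23, 64, 89)
  -> after ReLU: (5, 23, 64, 89)
Output shape: (5, 23, 32, 44)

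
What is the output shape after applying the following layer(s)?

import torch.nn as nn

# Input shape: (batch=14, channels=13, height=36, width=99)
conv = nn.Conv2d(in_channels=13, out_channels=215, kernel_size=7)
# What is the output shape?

Input shape: (14, 13, 36, 99)
Output shape: (14, 215, 30, 93)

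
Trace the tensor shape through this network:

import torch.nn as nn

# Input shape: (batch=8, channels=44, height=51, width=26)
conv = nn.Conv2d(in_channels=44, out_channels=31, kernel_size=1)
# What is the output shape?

Input shape: (8, 44, 51, 26)
Output shape: (8, 31, 51, 26)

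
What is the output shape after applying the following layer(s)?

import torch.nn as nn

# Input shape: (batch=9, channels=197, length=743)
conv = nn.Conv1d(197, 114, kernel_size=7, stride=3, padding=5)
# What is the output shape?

Input shape: (9, 197, 743)
Output shape: (9, 114, 249)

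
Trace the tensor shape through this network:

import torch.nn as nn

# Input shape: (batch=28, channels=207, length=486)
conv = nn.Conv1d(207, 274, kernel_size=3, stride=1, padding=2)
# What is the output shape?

Input shape: (28, 207, 486)
Output shape: (28, 274, 488)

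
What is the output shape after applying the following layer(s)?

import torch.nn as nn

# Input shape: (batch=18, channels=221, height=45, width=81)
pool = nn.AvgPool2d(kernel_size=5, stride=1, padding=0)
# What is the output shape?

Input shape: (18, 221, 45, 81)
Output shape: (18, 221, 41, 77)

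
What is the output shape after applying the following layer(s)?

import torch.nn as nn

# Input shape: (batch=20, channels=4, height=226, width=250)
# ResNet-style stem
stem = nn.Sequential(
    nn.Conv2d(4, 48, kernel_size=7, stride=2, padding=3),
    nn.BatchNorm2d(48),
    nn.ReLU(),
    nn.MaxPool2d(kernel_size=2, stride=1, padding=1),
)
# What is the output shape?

Input shape: (20, 4, 226, 250)
  -> after Conv2d 7x7 stride=2: (20, 48, 113, 125)
Output shape: (20, 48, 114, 126)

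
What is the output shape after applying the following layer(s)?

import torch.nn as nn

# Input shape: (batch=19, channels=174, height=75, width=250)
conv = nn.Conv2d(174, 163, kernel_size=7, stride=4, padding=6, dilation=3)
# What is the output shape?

Input shape: (19, 174, 75, 250)
Output shape: (19, 163, 18, 61)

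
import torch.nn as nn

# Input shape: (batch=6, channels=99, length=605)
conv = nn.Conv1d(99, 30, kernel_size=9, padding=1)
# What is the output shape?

Input shape: (6, 99, 605)
Output shape: (6, 30, 599)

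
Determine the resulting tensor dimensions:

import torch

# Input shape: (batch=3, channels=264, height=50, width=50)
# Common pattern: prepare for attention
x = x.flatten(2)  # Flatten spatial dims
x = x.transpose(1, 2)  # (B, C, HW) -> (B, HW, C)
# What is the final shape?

Input shape: (3, 264, 50, 50)
  -> after flatten(2): (3, 264, 2500)
Output shape: (3, 2500, 264)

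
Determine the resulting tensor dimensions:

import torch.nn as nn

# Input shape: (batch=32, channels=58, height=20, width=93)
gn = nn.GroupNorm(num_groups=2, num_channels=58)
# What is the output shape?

Input shape: (32, 58, 20, 93)
Output shape: (32, 58, 20, 93)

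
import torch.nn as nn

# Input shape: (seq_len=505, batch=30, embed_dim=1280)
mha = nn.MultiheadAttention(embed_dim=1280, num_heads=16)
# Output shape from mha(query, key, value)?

Input shape: (505, 30, 1280)
Output shape: (505, 30, 1280)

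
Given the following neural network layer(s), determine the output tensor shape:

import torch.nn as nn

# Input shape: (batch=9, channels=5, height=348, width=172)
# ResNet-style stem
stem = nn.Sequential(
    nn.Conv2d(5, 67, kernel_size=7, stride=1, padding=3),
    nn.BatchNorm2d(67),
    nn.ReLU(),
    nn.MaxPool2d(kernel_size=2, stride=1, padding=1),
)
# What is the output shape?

Input shape: (9, 5, 348, 172)
  -> after Conv2d 7x7 stride=1: (9, 67, 348, 172)
Output shape: (9, 67, 349, 173)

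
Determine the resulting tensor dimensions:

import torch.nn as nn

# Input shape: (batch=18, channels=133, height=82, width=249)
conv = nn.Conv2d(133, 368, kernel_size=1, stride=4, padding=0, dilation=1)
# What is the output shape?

Input shape: (18, 133, 82, 249)
Output shape: (18, 368, 21, 63)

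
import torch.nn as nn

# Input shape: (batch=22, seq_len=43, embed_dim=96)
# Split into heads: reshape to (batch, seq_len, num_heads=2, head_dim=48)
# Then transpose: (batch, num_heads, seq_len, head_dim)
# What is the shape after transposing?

Input shape: (22, 43, 96)
  -> after reshape: (22, 43, 2, 48)
Output shape: (22, 2, 43, 48)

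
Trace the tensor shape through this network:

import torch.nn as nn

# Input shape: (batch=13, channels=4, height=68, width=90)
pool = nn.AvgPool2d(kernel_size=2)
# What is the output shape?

Input shape: (13, 4, 68, 90)
Output shape: (13, 4, 34, 45)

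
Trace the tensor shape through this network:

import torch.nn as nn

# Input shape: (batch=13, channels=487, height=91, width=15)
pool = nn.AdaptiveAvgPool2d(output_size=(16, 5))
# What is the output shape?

Input shape: (13, 487, 91, 15)
Output shape: (13, 487, 16, 5)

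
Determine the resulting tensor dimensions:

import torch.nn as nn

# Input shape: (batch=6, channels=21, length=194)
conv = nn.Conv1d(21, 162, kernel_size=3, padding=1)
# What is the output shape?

Input shape: (6, 21, 194)
Output shape: (6, 162, 194)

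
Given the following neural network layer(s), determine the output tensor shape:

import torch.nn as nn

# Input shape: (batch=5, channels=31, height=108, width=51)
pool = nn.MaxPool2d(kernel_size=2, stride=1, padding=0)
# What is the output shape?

Input shape: (5, 31, 108, 51)
Output shape: (5, 31, 107, 50)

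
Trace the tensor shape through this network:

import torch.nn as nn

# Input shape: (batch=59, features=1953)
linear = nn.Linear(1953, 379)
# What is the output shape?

Input shape: (59, 1953)
Output shape: (59, 379)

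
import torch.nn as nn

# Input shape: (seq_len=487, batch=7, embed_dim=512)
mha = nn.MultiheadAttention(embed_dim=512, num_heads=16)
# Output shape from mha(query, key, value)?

Input shape: (487, 7, 512)
Output shape: (487, 7, 512)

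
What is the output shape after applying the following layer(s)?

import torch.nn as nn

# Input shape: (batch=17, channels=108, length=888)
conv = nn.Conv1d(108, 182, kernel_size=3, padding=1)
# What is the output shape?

Input shape: (17, 108, 888)
Output shape: (17, 182, 888)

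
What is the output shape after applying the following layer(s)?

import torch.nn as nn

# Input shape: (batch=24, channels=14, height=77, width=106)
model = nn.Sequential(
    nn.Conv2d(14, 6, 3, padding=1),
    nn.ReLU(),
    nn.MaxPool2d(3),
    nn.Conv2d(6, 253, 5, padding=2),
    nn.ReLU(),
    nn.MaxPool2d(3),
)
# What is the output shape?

Input shape: (24, 14, 77, 106)
  -> after first Conv2d: (24, 6, 77, 106)
  -> after first MaxPool2d: (24, 6, 25, 35)
  -> after second Conv2d: (24, 253, 25, 35)
Output shape: (24, 253, 8, 11)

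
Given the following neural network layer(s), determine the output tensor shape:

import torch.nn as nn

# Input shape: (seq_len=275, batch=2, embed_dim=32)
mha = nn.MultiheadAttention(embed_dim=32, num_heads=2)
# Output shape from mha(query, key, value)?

Input shape: (275, 2, 32)
Output shape: (275, 2, 32)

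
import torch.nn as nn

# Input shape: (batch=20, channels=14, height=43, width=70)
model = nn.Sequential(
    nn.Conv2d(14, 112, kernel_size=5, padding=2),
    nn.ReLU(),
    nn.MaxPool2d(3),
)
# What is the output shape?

Input shape: (20, 14, 43, 70)
  -> after Conv2d: (20, 112, 43, 70)
  -> after ReLU: (20, 112, 43, 70)
Output shape: (20, 112, 14, 23)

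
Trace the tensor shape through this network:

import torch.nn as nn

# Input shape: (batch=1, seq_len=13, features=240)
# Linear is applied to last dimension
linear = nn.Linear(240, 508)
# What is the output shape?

Input shape: (1, 13, 240)
Output shape: (1, 13, 508)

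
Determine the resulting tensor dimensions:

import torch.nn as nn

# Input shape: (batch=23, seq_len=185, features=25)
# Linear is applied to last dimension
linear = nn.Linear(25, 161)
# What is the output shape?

Input shape: (23, 185, 25)
Output shape: (23, 185, 161)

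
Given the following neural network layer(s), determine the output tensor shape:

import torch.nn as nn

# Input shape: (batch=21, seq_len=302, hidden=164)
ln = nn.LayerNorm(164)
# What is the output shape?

Input shape: (21, 302, 164)
Output shape: (21, 302, 164)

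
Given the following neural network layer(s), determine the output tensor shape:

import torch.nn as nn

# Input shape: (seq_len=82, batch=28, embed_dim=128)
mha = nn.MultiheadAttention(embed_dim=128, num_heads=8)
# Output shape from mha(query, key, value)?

Input shape: (82, 28, 128)
Output shape: (82, 28, 128)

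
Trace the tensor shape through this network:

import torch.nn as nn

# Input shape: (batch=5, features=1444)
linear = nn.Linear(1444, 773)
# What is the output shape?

Input shape: (5, 1444)
Output shape: (5, 773)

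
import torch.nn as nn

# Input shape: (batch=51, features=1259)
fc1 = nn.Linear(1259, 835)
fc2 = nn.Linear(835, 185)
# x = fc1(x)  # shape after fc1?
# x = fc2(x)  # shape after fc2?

Input shape: (51, 1259)
  -> after fc1: (51, 835)
Output shape: (51, 185)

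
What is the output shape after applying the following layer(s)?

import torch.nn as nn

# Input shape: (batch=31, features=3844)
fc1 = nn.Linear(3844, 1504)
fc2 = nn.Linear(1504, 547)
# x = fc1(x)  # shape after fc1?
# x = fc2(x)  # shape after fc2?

Input shape: (31, 3844)
  -> after fc1: (31, 1504)
Output shape: (31, 547)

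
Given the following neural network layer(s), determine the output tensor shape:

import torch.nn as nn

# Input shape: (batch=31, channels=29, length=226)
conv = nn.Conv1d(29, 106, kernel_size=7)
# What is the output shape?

Input shape: (31, 29, 226)
Output shape: (31, 106, 220)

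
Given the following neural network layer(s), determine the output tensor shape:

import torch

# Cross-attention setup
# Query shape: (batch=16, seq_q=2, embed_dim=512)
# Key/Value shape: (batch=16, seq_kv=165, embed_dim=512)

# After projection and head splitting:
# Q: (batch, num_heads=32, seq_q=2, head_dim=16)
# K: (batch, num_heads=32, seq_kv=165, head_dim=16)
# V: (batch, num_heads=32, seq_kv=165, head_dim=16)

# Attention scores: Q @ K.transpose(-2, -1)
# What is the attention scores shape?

Input shape: (16, 2, 512)
Output shape: (16, 32, 2, 165)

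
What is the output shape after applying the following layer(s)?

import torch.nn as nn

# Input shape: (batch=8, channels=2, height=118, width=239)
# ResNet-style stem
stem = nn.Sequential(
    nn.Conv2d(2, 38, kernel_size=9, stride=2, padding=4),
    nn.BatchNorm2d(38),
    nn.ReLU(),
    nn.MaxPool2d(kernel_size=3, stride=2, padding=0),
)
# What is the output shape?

Input shape: (8, 2, 118, 239)
  -> after Conv2d 9x9 stride=2: (8, 38, 59, 120)
Output shape: (8, 38, 29, 59)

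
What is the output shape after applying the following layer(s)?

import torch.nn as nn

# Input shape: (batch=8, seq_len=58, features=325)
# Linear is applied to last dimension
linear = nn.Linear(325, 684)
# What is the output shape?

Input shape: (8, 58, 325)
Output shape: (8, 58, 684)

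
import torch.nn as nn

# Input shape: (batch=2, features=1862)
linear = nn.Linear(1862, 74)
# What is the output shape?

Input shape: (2, 1862)
Output shape: (2, 74)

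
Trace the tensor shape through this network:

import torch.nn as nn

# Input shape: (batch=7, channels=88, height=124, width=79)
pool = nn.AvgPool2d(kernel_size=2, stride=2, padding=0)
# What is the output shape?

Input shape: (7, 88, 124, 79)
Output shape: (7, 88, 62, 39)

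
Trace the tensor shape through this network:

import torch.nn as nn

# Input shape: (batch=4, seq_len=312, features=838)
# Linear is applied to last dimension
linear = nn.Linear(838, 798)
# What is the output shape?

Input shape: (4, 312, 838)
Output shape: (4, 312, 798)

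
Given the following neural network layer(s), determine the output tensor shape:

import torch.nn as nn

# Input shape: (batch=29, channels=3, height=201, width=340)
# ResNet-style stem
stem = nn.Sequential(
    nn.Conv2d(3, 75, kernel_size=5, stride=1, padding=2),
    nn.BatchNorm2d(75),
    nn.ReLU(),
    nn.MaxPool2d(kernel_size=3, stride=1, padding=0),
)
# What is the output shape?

Input shape: (29, 3, 201, 340)
  -> after Conv2d 5x5 stride=1: (29, 75, 201, 340)
Output shape: (29, 75, 199, 338)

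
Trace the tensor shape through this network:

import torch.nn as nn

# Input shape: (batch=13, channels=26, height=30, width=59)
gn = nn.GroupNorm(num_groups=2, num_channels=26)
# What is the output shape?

Input shape: (13, 26, 30, 59)
Output shape: (13, 26, 30, 59)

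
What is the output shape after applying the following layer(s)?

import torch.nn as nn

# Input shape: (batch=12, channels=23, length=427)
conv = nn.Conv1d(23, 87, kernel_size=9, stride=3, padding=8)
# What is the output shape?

Input shape: (12, 23, 427)
Output shape: (12, 87, 145)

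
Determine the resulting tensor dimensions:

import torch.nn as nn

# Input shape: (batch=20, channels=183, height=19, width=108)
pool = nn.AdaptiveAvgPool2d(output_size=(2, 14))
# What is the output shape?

Input shape: (20, 183, 19, 108)
Output shape: (20, 183, 2, 14)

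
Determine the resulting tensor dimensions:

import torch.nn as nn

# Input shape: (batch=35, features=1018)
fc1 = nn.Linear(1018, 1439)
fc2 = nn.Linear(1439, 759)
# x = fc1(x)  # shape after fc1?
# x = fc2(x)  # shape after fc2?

Input shape: (35, 1018)
  -> after fc1: (35, 1439)
Output shape: (35, 759)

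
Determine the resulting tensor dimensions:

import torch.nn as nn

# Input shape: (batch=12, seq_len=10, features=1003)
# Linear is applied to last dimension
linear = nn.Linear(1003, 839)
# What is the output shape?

Input shape: (12, 10, 1003)
Output shape: (12, 10, 839)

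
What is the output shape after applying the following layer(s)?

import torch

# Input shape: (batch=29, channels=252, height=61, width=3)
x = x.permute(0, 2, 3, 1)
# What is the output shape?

Input shape: (29, 252, 61, 3)
Output shape: (29, 61, 3, 252)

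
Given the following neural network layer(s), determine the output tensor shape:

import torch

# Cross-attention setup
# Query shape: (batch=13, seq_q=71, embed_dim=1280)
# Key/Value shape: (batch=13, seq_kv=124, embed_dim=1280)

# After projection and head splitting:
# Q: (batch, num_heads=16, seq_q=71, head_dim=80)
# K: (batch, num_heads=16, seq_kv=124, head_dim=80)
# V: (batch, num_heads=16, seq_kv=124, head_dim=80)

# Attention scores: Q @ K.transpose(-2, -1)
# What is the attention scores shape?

Input shape: (13, 71, 1280)
Output shape: (13, 16, 71, 124)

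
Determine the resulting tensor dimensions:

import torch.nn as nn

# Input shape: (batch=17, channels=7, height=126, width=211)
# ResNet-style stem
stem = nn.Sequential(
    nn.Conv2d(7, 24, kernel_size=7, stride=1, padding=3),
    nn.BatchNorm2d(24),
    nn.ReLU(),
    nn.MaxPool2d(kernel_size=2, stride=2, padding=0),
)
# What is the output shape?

Input shape: (17, 7, 126, 211)
  -> after Conv2d 7x7 stride=1: (17, 24, 126, 211)
Output shape: (17, 24, 63, 105)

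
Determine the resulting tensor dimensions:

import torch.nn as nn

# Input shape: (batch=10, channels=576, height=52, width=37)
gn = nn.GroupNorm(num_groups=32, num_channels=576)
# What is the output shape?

Input shape: (10, 576, 52, 37)
Output shape: (10, 576, 52, 37)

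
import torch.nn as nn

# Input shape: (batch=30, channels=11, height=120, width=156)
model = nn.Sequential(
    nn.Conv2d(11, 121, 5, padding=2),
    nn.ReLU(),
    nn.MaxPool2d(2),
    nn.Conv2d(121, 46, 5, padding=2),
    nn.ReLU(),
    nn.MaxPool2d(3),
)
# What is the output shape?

Input shape: (30, 11, 120, 156)
  -> after first Conv2d: (30, 121, 120, 156)
  -> after first MaxPool2d: (30, 121, 60, 78)
  -> after second Conv2d: (30, 46, 60, 78)
Output shape: (30, 46, 20, 26)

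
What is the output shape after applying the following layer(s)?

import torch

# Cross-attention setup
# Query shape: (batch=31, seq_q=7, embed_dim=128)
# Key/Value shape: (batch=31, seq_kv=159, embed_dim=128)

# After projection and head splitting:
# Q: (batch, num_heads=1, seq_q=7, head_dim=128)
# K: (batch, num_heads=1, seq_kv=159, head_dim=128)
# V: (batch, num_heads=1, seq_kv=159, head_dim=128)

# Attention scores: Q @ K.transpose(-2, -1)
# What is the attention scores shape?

Input shape: (31, 7, 128)
Output shape: (31, 1, 7, 159)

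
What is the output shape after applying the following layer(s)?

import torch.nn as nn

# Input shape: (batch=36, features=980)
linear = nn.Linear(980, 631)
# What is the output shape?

Input shape: (36, 980)
Output shape: (36, 631)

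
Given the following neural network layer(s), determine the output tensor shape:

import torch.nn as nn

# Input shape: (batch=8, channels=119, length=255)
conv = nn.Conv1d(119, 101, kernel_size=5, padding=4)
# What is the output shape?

Input shape: (8, 119, 255)
Output shape: (8, 101, 259)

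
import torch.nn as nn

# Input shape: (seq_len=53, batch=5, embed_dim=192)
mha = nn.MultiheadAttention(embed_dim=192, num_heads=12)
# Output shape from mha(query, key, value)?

Input shape: (53, 5, 192)
Output shape: (53, 5, 192)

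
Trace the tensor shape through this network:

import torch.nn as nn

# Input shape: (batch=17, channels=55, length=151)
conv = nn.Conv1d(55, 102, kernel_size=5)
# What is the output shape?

Input shape: (17, 55, 151)
Output shape: (17, 102, 147)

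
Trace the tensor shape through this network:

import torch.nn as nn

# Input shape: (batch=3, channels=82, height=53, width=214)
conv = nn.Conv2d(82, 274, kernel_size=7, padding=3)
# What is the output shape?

Input shape: (3, 82, 53, 214)
Output shape: (3, 274, 53, 214)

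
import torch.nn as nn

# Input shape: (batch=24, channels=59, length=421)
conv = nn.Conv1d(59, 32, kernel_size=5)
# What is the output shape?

Input shape: (24, 59, 421)
Output shape: (24, 32, 417)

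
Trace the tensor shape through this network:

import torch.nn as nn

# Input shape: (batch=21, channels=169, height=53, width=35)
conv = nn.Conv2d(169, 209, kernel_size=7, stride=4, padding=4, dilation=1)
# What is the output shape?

Input shape: (21, 169, 53, 35)
Output shape: (21, 209, 14, 10)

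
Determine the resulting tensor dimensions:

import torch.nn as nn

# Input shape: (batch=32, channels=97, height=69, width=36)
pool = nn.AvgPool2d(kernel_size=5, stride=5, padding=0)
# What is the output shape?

Input shape: (32, 97, 69, 36)
Output shape: (32, 97, 13, 7)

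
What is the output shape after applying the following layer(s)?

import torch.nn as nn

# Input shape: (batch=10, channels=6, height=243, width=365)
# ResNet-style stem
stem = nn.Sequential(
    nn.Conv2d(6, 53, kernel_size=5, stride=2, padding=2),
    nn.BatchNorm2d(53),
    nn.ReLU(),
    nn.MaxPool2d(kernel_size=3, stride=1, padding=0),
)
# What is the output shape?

Input shape: (10, 6, 243, 365)
  -> after Conv2d 5x5 stride=2: (10, 53, 122, 183)
Output shape: (10, 53, 120, 181)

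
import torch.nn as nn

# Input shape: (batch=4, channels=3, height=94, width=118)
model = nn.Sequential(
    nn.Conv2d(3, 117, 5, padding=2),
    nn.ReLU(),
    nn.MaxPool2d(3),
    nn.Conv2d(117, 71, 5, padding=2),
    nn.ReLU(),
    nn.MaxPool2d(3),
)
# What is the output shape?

Input shape: (4, 3, 94, 118)
  -> after first Conv2d: (4, 117, 94, 118)
  -> after first MaxPool2d: (4, 117, 31, 39)
  -> after second Conv2d: (4, 71, 31, 39)
Output shape: (4, 71, 10, 13)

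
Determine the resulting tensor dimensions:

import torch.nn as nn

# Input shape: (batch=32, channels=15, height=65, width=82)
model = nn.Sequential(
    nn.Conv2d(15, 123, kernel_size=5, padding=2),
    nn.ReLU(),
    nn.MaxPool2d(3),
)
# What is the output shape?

Input shape: (32, 15, 65, 82)
  -> after Conv2d: (32, 123, 65, 82)
  -> after ReLU: (32, 123, 65, 82)
Output shape: (32, 123, 21, 27)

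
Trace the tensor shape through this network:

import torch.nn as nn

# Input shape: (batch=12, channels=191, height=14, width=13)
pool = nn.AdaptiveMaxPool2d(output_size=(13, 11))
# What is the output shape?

Input shape: (12, 191, 14, 13)
Output shape: (12, 191, 13, 11)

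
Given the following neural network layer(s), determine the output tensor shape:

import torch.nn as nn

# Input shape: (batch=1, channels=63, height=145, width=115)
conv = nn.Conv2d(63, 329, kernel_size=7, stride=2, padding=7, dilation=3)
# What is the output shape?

Input shape: (1, 63, 145, 115)
Output shape: (1, 329, 71, 56)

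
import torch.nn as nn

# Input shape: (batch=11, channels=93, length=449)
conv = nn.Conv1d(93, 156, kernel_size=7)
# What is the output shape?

Input shape: (11, 93, 449)
Output shape: (11, 156, 443)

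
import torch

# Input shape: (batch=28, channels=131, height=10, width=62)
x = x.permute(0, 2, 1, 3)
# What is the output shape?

Input shape: (28, 131, 10, 62)
Output shape: (28, 10, 131, 62)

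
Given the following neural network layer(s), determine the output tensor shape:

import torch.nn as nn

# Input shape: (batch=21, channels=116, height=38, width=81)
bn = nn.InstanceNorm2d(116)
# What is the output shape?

Input shape: (21, 116, 38, 81)
Output shape: (21, 116, 38, 81)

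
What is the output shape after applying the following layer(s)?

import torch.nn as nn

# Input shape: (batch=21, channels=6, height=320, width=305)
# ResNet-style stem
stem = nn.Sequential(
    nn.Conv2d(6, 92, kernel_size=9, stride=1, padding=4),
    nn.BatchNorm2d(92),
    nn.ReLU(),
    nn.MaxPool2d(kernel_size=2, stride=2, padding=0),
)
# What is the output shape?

Input shape: (21, 6, 320, 305)
  -> after Conv2d 9x9 stride=1: (21, 92, 320, 305)
Output shape: (21, 92, 160, 152)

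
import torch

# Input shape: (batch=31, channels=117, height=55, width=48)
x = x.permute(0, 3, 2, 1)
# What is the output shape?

Input shape: (31, 117, 55, 48)
Output shape: (31, 48, 55, 117)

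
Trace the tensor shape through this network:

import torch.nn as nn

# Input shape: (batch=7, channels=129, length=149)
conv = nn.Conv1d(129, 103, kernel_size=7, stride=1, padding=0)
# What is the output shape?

Input shape: (7, 129, 149)
Output shape: (7, 103, 143)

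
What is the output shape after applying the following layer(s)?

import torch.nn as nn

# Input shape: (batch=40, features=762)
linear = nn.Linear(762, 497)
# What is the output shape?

Input shape: (40, 762)
Output shape: (40, 497)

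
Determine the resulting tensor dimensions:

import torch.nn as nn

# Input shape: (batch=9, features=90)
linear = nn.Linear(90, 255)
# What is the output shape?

Input shape: (9, 90)
Output shape: (9, 255)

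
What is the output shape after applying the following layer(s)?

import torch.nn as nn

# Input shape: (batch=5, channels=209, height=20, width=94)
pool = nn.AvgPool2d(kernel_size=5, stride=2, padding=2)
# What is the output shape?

Input shape: (5, 209, 20, 94)
Output shape: (5, 209, 10, 47)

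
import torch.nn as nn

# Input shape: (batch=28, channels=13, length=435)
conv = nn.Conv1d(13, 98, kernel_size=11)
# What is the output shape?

Input shape: (28, 13, 435)
Output shape: (28, 98, 425)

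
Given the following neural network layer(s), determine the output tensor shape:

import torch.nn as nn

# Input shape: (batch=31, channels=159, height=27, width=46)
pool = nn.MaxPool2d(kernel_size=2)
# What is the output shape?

Input shape: (31, 159, 27, 46)
Output shape: (31, 159, 13, 23)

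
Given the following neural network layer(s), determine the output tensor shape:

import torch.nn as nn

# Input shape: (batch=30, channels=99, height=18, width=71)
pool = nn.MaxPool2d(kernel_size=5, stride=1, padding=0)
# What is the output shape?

Input shape: (30, 99, 18, 71)
Output shape: (30, 99, 14, 67)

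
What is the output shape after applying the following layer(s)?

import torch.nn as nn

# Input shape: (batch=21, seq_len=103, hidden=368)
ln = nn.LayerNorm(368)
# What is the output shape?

Input shape: (21, 103, 368)
Output shape: (21, 103, 368)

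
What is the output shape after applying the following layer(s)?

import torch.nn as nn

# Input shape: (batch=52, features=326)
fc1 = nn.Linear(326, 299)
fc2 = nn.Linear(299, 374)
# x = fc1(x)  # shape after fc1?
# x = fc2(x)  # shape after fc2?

Input shape: (52, 326)
  -> after fc1: (52, 299)
Output shape: (52, 374)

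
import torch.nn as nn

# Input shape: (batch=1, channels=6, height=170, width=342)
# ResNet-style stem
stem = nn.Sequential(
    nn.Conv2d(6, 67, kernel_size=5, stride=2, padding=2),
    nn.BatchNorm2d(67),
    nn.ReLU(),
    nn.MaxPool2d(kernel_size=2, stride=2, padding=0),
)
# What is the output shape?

Input shape: (1, 6, 170, 342)
  -> after Conv2d 5x5 stride=2: (1, 67, 85, 171)
Output shape: (1, 67, 42, 85)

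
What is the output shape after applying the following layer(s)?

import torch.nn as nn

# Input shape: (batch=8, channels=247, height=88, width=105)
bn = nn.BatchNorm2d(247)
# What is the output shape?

Input shape: (8, 247, 88, 105)
Output shape: (8, 247, 88, 105)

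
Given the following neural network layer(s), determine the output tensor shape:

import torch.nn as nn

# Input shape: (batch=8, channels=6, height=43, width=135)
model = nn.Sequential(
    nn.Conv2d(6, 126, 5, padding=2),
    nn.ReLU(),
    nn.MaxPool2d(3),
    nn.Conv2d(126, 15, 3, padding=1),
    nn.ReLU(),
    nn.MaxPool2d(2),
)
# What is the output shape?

Input shape: (8, 6, 43, 135)
  -> after first Conv2d: (8, 126, 43, 135)
  -> after first MaxPool2d: (8, 126, 14, 45)
  -> after second Conv2d: (8, 15, 14, 45)
Output shape: (8, 15, 7, 22)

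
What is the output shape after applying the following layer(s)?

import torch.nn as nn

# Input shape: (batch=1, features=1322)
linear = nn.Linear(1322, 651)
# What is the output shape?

Input shape: (1, 1322)
Output shape: (1, 651)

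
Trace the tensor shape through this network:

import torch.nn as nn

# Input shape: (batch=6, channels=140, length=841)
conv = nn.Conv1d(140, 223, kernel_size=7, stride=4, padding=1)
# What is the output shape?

Input shape: (6, 140, 841)
Output shape: (6, 223, 210)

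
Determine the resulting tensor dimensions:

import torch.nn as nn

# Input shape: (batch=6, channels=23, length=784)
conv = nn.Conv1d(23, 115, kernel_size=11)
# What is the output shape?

Input shape: (6, 23, 784)
Output shape: (6, 115, 774)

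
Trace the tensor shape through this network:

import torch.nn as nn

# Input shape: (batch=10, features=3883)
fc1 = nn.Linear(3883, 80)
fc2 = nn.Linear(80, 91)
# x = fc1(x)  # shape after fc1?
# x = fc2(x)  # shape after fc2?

Input shape: (10, 3883)
  -> after fc1: (10, 80)
Output shape: (10, 91)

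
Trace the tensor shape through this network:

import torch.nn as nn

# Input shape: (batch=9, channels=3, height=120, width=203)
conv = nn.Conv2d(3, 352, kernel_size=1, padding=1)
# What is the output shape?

Input shape: (9, 3, 120, 203)
Output shape: (9, 352, 122, 205)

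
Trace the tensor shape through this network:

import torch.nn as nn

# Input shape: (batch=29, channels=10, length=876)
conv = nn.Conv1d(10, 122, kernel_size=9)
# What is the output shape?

Input shape: (29, 10, 876)
Output shape: (29, 122, 868)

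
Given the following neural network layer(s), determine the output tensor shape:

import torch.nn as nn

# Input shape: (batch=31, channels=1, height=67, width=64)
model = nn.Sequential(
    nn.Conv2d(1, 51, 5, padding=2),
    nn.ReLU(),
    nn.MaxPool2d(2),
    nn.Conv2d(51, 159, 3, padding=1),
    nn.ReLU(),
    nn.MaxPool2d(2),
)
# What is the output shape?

Input shape: (31, 1, 67, 64)
  -> after first Conv2d: (31, 51, 67, 64)
  -> after first MaxPool2d: (31, 51, 33, 32)
  -> after second Conv2d: (31, 159, 33, 32)
Output shape: (31, 159, 16, 16)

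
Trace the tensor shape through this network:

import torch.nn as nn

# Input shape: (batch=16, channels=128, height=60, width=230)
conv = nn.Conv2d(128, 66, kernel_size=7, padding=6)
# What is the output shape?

Input shape: (16, 128, 60, 230)
Output shape: (16, 66, 66, 236)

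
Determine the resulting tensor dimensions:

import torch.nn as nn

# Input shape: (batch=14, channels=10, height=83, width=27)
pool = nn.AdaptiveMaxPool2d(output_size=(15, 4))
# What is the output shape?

Input shape: (14, 10, 83, 27)
Output shape: (14, 10, 15, 4)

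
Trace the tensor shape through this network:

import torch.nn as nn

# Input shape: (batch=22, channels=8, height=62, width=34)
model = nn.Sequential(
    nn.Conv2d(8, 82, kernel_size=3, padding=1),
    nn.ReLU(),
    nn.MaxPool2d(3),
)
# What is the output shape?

Input shape: (22, 8, 62, 34)
  -> after Conv2d: (22, 82, 62, 34)
  -> after ReLU: (22, 82, 62, 34)
Output shape: (22, 82, 20, 11)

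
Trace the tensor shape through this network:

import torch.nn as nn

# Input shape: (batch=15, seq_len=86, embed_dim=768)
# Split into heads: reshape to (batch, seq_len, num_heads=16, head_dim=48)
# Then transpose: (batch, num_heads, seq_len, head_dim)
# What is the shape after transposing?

Input shape: (15, 86, 768)
  -> after reshape: (15, 86, 16, 48)
Output shape: (15, 16, 86, 48)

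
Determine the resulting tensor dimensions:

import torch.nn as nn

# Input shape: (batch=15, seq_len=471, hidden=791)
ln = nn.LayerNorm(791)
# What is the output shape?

Input shape: (15, 471, 791)
Output shape: (15, 471, 791)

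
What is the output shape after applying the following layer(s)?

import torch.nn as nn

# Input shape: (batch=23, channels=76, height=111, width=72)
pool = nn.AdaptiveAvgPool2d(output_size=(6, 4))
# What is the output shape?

Input shape: (23, 76, 111, 72)
Output shape: (23, 76, 6, 4)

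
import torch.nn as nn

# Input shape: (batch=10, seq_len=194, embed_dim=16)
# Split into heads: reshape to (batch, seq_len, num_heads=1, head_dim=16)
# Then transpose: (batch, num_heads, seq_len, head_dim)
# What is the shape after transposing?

Input shape: (10, 194, 16)
  -> after reshape: (10, 194, 1, 16)
Output shape: (10, 1, 194, 16)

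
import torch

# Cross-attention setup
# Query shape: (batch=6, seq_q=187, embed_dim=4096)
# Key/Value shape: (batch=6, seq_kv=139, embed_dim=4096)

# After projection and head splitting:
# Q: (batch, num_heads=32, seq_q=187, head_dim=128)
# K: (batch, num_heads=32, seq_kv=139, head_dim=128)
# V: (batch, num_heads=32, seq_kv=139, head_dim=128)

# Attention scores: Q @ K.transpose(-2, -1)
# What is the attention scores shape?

Input shape: (6, 187, 4096)
Output shape: (6, 32, 187, 139)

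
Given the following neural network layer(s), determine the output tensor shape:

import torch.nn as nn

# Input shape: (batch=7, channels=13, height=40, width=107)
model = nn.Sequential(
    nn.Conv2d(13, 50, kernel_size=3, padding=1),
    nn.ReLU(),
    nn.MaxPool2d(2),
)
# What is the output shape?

Input shape: (7, 13, 40, 107)
  -> after Conv2d: (7, 50, 40, 107)
  -> after ReLU: (7, 50, 40, 107)
Output shape: (7, 50, 20, 53)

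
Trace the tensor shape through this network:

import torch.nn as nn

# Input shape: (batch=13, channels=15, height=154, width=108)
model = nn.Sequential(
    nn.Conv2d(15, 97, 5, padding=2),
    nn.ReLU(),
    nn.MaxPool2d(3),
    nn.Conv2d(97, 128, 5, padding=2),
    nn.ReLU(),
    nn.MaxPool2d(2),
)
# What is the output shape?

Input shape: (13, 15, 154, 108)
  -> after first Conv2d: (13, 97, 154, 108)
  -> after first MaxPool2d: (13, 97, 51, 36)
  -> after second Conv2d: (13, 128, 51, 36)
Output shape: (13, 128, 25, 18)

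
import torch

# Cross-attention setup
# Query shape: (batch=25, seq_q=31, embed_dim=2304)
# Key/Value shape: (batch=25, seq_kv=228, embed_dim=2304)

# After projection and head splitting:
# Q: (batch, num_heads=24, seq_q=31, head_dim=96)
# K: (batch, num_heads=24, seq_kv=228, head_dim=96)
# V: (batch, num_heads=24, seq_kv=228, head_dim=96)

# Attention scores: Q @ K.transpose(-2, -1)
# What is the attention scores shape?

Input shape: (25, 31, 2304)
Output shape: (25, 24, 31, 228)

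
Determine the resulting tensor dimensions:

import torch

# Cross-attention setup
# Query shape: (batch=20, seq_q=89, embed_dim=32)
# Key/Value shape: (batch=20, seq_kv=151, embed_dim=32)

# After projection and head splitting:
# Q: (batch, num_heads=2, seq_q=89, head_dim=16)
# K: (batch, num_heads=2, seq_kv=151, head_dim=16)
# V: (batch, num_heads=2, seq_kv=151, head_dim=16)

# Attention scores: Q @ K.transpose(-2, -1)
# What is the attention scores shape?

Input shape: (20, 89, 32)
Output shape: (20, 2, 89, 151)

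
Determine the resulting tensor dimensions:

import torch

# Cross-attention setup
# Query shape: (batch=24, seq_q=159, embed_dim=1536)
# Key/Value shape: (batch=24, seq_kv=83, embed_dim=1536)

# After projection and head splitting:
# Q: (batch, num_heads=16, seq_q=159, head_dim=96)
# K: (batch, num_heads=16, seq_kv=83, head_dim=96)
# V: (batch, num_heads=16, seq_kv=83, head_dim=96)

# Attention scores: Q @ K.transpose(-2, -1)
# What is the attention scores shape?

Input shape: (24, 159, 1536)
Output shape: (24, 16, 159, 83)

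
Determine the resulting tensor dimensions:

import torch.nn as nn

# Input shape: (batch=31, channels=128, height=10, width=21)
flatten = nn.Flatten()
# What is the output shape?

Input shape: (31, 128, 10, 21)
Output shape: (31, 26880)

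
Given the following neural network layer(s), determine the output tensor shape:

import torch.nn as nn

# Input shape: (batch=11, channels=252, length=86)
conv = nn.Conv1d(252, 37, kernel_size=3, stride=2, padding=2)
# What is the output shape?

Input shape: (11, 252, 86)
Output shape: (11, 37, 44)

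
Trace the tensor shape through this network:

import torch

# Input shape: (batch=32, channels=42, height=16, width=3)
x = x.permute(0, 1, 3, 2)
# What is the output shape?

Input shape: (32, 42, 16, 3)
Output shape: (32, 42, 3, 16)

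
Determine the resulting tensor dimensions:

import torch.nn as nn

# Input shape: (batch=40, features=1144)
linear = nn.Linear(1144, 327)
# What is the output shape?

Input shape: (40, 1144)
Output shape: (40, 327)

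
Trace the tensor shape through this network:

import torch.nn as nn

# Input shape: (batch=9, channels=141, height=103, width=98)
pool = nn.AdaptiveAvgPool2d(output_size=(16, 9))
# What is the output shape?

Input shape: (9, 141, 103, 98)
Output shape: (9, 141, 16, 9)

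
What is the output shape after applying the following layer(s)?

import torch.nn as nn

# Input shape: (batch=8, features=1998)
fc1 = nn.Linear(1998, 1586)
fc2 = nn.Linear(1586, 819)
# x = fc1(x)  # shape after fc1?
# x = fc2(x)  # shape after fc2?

Input shape: (8, 1998)
  -> after fc1: (8, 1586)
Output shape: (8, 819)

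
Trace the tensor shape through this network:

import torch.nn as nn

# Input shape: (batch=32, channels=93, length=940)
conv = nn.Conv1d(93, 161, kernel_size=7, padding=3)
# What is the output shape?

Input shape: (32, 93, 940)
Output shape: (32, 161, 940)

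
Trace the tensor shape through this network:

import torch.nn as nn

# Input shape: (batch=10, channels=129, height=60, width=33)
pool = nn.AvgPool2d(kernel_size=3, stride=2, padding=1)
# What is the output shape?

Input shape: (10, 129, 60, 33)
Output shape: (10, 129, 30, 17)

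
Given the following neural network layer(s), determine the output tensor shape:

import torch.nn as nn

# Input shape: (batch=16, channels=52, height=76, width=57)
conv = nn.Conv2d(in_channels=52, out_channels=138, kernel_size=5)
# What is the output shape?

Input shape: (16, 52, 76, 57)
Output shape: (16, 138, 72, 53)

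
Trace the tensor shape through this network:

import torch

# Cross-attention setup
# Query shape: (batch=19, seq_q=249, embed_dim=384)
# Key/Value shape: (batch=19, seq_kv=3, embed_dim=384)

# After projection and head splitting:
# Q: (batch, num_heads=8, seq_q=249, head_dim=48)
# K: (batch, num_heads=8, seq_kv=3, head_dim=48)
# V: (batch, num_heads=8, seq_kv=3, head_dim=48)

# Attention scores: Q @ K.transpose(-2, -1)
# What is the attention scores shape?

Input shape: (19, 249, 384)
Output shape: (19, 8, 249, 3)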